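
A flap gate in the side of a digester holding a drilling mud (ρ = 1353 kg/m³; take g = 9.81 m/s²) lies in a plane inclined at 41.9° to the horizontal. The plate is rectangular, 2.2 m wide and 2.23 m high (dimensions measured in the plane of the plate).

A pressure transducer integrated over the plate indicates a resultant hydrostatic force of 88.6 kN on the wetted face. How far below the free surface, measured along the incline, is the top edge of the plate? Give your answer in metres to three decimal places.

y_top ≈ 0.922 m

γ = ρg = 1353 × 9.81 / 1000 = 13.27293 kN/m³.
A = 2.2 × 2.23 = 4.906 m².
From F = γ·h_c·A, the centroid depth is h_c = 88.6/(13.27293 × 4.906) = 1.36063 m.
Let θ = 41.9° be the plate's angle to the horizontal; measure y along the incline from where the plane meets the free surface. Vertical depth h = y·sinθ with sinθ = 0.667833.
Along the incline, y_c = h_c/sinθ = 1.36063/0.667833 = 2.03738 m.
The centroid lies 2.23/2 = 1.115 m below the top edge, so the top edge sits at y_top = 2.03738 − 1.115 = 0.92238 m along the incline.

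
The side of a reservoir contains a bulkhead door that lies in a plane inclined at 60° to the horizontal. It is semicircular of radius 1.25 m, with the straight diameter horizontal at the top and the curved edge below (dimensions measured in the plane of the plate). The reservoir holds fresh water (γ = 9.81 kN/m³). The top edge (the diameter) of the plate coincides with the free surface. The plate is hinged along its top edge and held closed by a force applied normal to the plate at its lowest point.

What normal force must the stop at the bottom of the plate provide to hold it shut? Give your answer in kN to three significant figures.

P ≈ 6.52 kN

γ = 9.81 kN/m³.
Let θ = 60° be the plate's angle to the horizontal; measure y along the incline from where the plane meets the free surface. Vertical depth h = y·sinθ with sinθ = 0.866025.
The centroid of a semicircle lies 4r/(3π) = 0.530516 m from the diameter, here below the top edge, so y_c = 0.530516 m and h_c = 0.530516 × 0.866025 = 0.45944 m.
A = πr²/2 = π × 1.25²/2 = 2.45437 m².
Resultant F = γ·h_c·A = 9.81 × 0.45944 × 2.45437 = 11.0621 kN.
I_c = (π/8 − 8/(9π))·r⁴ = 0.109757 × 1.25⁴ = 0.267961 m⁴.
Centre of pressure: y_p = y_c + I_c/(y_c·A) = 0.530516 + 0.267961/(0.530516 × 2.45437) = 0.530516 + 0.205794 = 0.73631 m along the plane.
The resultant acts 0.530516 + 0.205794 = 0.73631 m (along the plate) below the hinge at the top edge, so the moment about the hinge is M = F × 0.73631 = 11.0621 × 0.73631 = 8.14513 kN·m.
A normal force at the bottom, 1.25 m from the hinge, must supply this moment: P = 8.14513/1.25 = 6.5161 kN.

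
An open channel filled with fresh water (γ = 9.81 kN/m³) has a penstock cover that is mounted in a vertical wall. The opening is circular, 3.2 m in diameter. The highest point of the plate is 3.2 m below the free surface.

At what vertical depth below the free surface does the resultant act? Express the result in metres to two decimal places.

h_p = 4.93 m

γ = 9.81 kN/m³.
The centroid is at the centre, 1.6 m below the top of the plate, so the centroid depth is h_c = 3.2 + 1.6 = 4.8 m.
A = π(1.6)² = 8.04248 m².
Resultant F = γ·h_c·A = 9.81 × 4.8 × 8.04248 = 378.704 kN.
I_c = πr⁴/4 = π × 1.6⁴/4 = 5.14719 m⁴.
Centre of pressure: y_p = y_c + I_c/(y_c·A) = 4.8 + 5.14719/(4.8 × 8.04248) = 4.8 + 0.133333 = 4.93333 m along the plane.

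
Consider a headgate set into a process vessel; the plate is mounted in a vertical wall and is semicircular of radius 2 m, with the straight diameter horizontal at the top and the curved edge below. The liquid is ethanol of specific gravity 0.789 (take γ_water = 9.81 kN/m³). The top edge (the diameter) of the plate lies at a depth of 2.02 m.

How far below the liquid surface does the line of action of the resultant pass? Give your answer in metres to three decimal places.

h_p = 2.966 m

γ = 0.789 × 9.81 = 7.74009 kN/m³.
The centroid of a semicircle lies 4r/(3π) = 0.848826 m from the diameter, here below the top edge, so the centroid depth is h_c = 2.02 + 0.848826 = 2.86883 m.
A = πr²/2 = π × 2²/2 = 6.28319 m².
Resultant F = γ·h_c·A = 7.74009 × 2.86883 × 6.28319 = 139.518 kN.
I_c = (π/8 − 8/(9π))·r⁴ = 0.109757 × 2⁴ = 1.75611 m⁴.
Centre of pressure: y_p = y_c + I_c/(y_c·A) = 2.86883 + 1.75611/(2.86883 × 6.28319) = 2.86883 + 0.0974242 = 2.96625 m along the plane.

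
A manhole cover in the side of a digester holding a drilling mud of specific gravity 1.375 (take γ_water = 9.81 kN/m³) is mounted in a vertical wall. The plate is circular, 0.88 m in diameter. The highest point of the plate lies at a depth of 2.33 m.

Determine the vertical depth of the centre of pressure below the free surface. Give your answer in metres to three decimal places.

γ = 1.375 × 9.81 = 13.48875 kN/m³.
The centroid is at the centre, 0.44 m below the top of the plate, so the centroid depth is h_c = 2.33 + 0.44 = 2.77 m.
A = π(0.44)² = 0.608212 m².
Resultant F = γ·h_c·A = 13.48875 × 2.77 × 0.608212 = 22.7251 kN.
I_c = πr⁴/4 = π × 0.44⁴/4 = 0.0294375 m⁴.
Centre of pressure: y_p = y_c + I_c/(y_c·A) = 2.77 + 0.0294375/(2.77 × 0.608212) = 2.77 + 0.0174729 = 2.78747 m along the plane.

h_p = 2.787 m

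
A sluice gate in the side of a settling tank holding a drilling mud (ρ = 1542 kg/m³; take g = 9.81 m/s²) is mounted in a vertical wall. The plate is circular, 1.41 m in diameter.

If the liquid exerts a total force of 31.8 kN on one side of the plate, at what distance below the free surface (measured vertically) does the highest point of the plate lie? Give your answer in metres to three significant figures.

d_top ≈ 0.641 m

γ = ρg = 1542 × 9.81 / 1000 = 15.12702 kN/m³.
A = π(0.705)² = 1.56145 m².
From F = γ·h_c·A, the centroid depth is h_c = 31.8/(15.12702 × 1.56145) = 1.34631 m.
The centroid is at the centre, 0.705 m below the top of the plate, so the highest point sits at h_top = 1.34631 − 0.705 = 0.64131 m below the surface.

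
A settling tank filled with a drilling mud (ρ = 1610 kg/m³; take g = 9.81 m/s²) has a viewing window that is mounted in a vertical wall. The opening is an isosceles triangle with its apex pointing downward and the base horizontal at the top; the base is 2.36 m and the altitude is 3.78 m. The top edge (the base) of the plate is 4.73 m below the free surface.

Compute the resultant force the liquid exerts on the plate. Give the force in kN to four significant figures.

γ = ρg = 1610 × 9.81 / 1000 = 15.7941 kN/m³.
With the apex down, the centroid sits h/3 = 3.78/3 = 1.26 m below the base (the top edge), so the centroid depth is h_c = 4.73 + 1.26 = 5.99 m.
A = ½ × 2.36 × 3.78 = 4.4604 m².
Resultant F = γ·h_c·A = 15.7941 × 5.99 × 4.4604 = 421.984 kN.

F ≈ 422.0 kN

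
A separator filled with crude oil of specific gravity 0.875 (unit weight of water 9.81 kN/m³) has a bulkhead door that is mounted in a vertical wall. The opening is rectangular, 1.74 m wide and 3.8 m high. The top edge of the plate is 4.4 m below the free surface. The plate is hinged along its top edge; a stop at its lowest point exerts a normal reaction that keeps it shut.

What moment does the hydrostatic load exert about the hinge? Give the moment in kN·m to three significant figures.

γ = 0.875 × 9.81 = 8.58375 kN/m³.
The centroid lies 3.8/2 = 1.9 m below the top edge, so the centroid depth is h_c = 4.4 + 1.9 = 6.3 m.
A = 1.74 × 3.8 = 6.612 m².
Resultant F = γ·h_c·A = 8.58375 × 6.3 × 6.612 = 357.561 kN.
I_c = b·h³/12 = 1.74 × 3.8³/12 = 7.95644 m⁴.
Centre of pressure: y_p = y_c + I_c/(y_c·A) = 6.3 + 7.95644/(6.3 × 6.612) = 6.3 + 0.191005 = 6.491 m along the plane.
The resultant acts 1.9 + 0.191005 = 2.09101 m (along the plate) below the hinge at the top edge, so the moment about the hinge is M = F × 2.09101 = 357.561 × 2.09101 = 747.664 kN·m.

M ≈ 748 kN·m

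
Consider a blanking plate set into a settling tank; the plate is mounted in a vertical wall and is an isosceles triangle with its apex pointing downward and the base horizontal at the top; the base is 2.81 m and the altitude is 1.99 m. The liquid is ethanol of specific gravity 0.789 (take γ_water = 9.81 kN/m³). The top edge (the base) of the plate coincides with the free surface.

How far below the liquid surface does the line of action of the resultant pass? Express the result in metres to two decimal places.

h_p = 1.00 m

γ = 0.789 × 9.81 = 7.74009 kN/m³.
With the apex down, the centroid sits h/3 = 1.99/3 = 0.663333 m below the base (the top edge), so the centroid depth is h_c = 0.663333 m.
A = ½ × 2.81 × 1.99 = 2.79595 m².
Resultant F = γ·h_c·A = 7.74009 × 0.663333 × 2.79595 = 14.3551 kN.
I_c = b·h³/36 = 2.81 × 1.99³/36 = 0.615125 m⁴.
Centre of pressure: y_p = y_c + I_c/(y_c·A) = 0.663333 + 0.615125/(0.663333 × 2.79595) = 0.663333 + 0.331667 = 0.995 m along the plane.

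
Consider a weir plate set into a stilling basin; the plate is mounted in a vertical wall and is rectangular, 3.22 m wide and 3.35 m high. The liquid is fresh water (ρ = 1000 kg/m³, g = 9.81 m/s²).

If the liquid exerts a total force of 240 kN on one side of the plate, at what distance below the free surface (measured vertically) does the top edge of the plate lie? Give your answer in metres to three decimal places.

γ = ρg = 1000 × 9.81 = 9810 N/m³ = 9.81 kN/m³.
A = 3.22 × 3.35 = 10.787 m².
From F = γ·h_c·A, the centroid depth is h_c = 240/(9.81 × 10.787) = 2.26799 m.
The centroid lies 3.35/2 = 1.675 m below the top edge, so the top edge sits at h_top = 2.26799 − 1.675 = 0.59299 m below the surface.

d_top ≈ 0.593 m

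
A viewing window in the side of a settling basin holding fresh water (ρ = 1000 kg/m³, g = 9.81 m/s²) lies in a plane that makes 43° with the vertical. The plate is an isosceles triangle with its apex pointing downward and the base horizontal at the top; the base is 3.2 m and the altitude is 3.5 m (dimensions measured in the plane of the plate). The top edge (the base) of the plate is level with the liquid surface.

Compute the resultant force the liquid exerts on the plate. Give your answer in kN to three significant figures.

γ = ρg = 1000 × 9.81 = 9810 N/m³ = 9.81 kN/m³.
The plate makes 43° with the vertical, i.e. θ = 90° − 43° = 47° to the horizontal. Measuring y along the incline from the free-surface line, vertical depth h = y·sinθ with sinθ = 0.731354.
With the apex down, the centroid sits h/3 = 3.5/3 = 1.16667 m below the base (the top edge), so y_c = 1.16667 m and h_c = 1.16667 × 0.731354 = 0.853249 m.
A = ½ × 3.2 × 3.5 = 5.6 m².
Resultant F = γ·h_c·A = 9.81 × 0.853249 × 5.6 = 46.8741 kN.

F ≈ 46.9 kN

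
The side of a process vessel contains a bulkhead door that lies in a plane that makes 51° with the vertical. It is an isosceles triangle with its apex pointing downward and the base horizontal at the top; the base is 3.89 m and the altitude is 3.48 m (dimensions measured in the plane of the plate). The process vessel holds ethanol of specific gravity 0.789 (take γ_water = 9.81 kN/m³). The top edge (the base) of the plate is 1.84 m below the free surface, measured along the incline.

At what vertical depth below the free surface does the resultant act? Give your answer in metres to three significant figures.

γ = 0.789 × 9.81 = 7.74009 kN/m³.
The plate makes 51° with the vertical, i.e. θ = 90° − 51° = 39° to the horizontal. Measuring y along the incline from the free-surface line, vertical depth h = y·sinθ with sinθ = 0.629320.
With the apex down, the centroid sits h/3 = 3.48/3 = 1.16 m below the base (the top edge), so y_c = 1.84 + 1.16 = 3 m and h_c = 3 × 0.629320 = 1.88796 m.
A = ½ × 3.89 × 3.48 = 6.7686 m².
Resultant F = γ·h_c·A = 7.74009 × 1.88796 × 6.7686 = 98.9094 kN.
I_c = b·h³/36 = 3.89 × 3.48³/36 = 4.55391 m⁴.
Centre of pressure: y_p = y_c + I_c/(y_c·A) = 3 + 4.55391/(3 × 6.7686) = 3 + 0.224266 = 3.22427 m along the plane.
Vertically, h_p = y_p·sinθ = 3.22427 × 0.629320 = 2.0291 m.

h_p = 2.03 m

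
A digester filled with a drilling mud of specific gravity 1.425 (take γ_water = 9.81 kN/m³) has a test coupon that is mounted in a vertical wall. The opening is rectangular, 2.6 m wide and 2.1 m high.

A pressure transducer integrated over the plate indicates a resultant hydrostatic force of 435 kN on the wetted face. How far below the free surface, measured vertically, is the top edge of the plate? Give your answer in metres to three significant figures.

γ = 1.425 × 9.81 = 13.97925 kN/m³.
A = 2.6 × 2.1 = 5.46 m².
From F = γ·h_c·A, the centroid depth is h_c = 435/(13.97925 × 5.46) = 5.69918 m.
The centroid lies 2.1/2 = 1.05 m below the top edge, so the top edge sits at h_top = 5.69918 − 1.05 = 4.64918 m below the surface.

d_top ≈ 4.65 m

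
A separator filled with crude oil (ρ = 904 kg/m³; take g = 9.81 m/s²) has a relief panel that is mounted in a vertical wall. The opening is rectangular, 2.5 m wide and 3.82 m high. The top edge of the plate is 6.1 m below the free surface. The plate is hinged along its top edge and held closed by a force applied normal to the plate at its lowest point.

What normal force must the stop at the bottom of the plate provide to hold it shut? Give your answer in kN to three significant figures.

γ = ρg = 904 × 9.81 / 1000 = 8.86824 kN/m³.
The centroid lies 3.82/2 = 1.91 m below the top edge, so the centroid depth is h_c = 6.1 + 1.91 = 8.01 m.
A = 2.5 × 3.82 = 9.55 m².
Resultant F = γ·h_c·A = 8.86824 × 8.01 × 9.55 = 678.38 kN.
I_c = b·h³/12 = 2.5 × 3.82³/12 = 11.6131 m⁴.
Centre of pressure: y_p = y_c + I_c/(y_c·A) = 8.01 + 11.6131/(8.01 × 9.55) = 8.01 + 0.151814 = 8.16181 m along the plane.
The resultant acts 1.91 + 0.151814 = 2.06181 m (along the plate) below the hinge at the top edge, so the moment about the hinge is M = F × 2.06181 = 678.38 × 2.06181 = 1398.69 kN·m.
A normal force at the bottom, 3.82 m from the hinge, must supply this moment: P = 1398.69/3.82 = 366.149 kN.

P ≈ 366 kN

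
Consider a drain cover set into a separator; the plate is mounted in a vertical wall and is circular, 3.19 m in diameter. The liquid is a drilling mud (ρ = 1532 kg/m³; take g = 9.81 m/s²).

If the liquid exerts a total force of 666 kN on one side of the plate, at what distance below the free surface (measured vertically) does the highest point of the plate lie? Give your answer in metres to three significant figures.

γ = ρg = 1532 × 9.81 / 1000 = 15.02892 kN/m³.
A = π(1.595)² = 7.99229 m².
From F = γ·h_c·A, the centroid depth is h_c = 666/(15.02892 × 7.99229) = 5.54466 m.
The centroid is at the centre, 1.595 m below the top of the plate, so the highest point sits at h_top = 5.54466 − 1.595 = 3.94966 m below the surface.

d_top ≈ 3.95 m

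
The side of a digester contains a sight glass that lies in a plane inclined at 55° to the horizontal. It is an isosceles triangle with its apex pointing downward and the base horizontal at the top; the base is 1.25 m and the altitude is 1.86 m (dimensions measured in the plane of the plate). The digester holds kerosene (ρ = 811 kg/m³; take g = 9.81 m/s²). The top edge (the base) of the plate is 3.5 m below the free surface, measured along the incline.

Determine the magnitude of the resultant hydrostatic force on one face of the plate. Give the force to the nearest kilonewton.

γ = ρg = 811 × 9.81 / 1000 = 7.95591 kN/m³.
Let θ = 55° be the plate's angle to the horizontal; measure y along the incline from where the plane meets the free surface. Vertical depth h = y·sinθ with sinθ = 0.819152.
With the apex down, the centroid sits h/3 = 1.86/3 = 0.62 m below the base (the top edge), so y_c = 3.5 + 0.62 = 4.12 m and h_c = 4.12 × 0.819152 = 3.37491 m.
A = ½ × 1.25 × 1.86 = 1.1625 m².
Resultant F = γ·h_c·A = 7.95591 × 3.37491 × 1.1625 = 31.2137 kN.

F ≈ 31 kN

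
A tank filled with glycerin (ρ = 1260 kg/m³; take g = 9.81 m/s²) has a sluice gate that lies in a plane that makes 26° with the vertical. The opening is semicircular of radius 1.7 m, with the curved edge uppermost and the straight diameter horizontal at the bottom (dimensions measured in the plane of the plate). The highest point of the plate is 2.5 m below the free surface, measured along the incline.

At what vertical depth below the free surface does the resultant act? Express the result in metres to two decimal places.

h_p = 3.18 m

γ = ρg = 1260 × 9.81 / 1000 = 12.3606 kN/m³.
The plate makes 26° with the vertical, i.e. θ = 90° − 26° = 64° to the horizontal. Measuring y along the incline from the free-surface line, vertical depth h = y·sinθ with sinθ = 0.898794.
The centroid lies 4r/(3π) = 0.721502 m above the diameter, so r − 4r/(3π) = 1.7 − 0.721502 = 0.978498 m below the topmost point, so y_c = 2.5 + 0.978498 = 3.4785 m and h_c = 3.4785 × 0.898794 = 3.12645 m.
A = πr²/2 = π × 1.7²/2 = 4.5396 m².
Resultant F = γ·h_c·A = 12.3606 × 3.12645 × 4.5396 = 175.432 kN.
I_c = (π/8 − 8/(9π))·r⁴ = 0.109757 × 1.7⁴ = 0.916701 m⁴.
Centre of pressure: y_p = y_c + I_c/(y_c·A) = 3.4785 + 0.916701/(3.4785 × 4.5396) = 3.4785 + 0.0580521 = 3.53655 m along the plane.
Vertically, h_p = y_p·sinθ = 3.53655 × 0.898794 = 3.17863 m.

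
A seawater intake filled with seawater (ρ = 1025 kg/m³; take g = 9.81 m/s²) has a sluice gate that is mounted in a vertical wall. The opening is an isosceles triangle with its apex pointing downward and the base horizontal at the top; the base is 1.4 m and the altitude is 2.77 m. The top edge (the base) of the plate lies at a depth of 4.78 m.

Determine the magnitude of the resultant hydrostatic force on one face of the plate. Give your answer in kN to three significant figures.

F ≈ 111 kN

γ = ρg = 1025 × 9.81 / 1000 = 10.05525 kN/m³.
With the apex down, the centroid sits h/3 = 2.77/3 = 0.923333 m below the base (the top edge), so the centroid depth is h_c = 4.78 + 0.923333 = 5.70333 m.
A = ½ × 1.4 × 2.77 = 1.939 m².
Resultant F = γ·h_c·A = 10.05525 × 5.70333 × 1.939 = 111.199 kN.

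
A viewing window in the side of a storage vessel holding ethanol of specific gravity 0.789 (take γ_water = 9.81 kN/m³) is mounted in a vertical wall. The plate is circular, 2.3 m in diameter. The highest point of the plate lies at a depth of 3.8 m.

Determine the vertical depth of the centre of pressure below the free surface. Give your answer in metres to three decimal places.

γ = 0.789 × 9.81 = 7.74009 kN/m³.
The centroid is at the centre, 1.15 m below the top of the plate, so the centroid depth is h_c = 3.8 + 1.15 = 4.95 m.
A = π(1.15)² = 4.15476 m².
Resultant F = γ·h_c·A = 7.74009 × 4.95 × 4.15476 = 159.183 kN.
I_c = πr⁴/4 = π × 1.15⁴/4 = 1.37367 m⁴.
Centre of pressure: y_p = y_c + I_c/(y_c·A) = 4.95 + 1.37367/(4.95 × 4.15476) = 4.95 + 0.066793 = 5.01679 m along the plane.

h_p = 5.017 m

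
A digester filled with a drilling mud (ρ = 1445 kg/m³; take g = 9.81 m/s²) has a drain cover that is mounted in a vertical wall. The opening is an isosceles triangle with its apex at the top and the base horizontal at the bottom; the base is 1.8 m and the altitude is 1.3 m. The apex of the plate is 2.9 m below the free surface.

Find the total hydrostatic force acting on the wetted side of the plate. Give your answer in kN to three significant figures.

F ≈ 62.5 kN

γ = ρg = 1445 × 9.81 / 1000 = 14.17545 kN/m³.
With the apex up, the centroid sits 2h/3 = 2 × 1.3/3 = 0.866667 m below the apex, so the centroid depth is h_c = 2.9 + 0.866667 = 3.76667 m.
A = ½ × 1.8 × 1.3 = 1.17 m².
Resultant F = γ·h_c·A = 14.17545 × 3.76667 × 1.17 = 62.4713 kN.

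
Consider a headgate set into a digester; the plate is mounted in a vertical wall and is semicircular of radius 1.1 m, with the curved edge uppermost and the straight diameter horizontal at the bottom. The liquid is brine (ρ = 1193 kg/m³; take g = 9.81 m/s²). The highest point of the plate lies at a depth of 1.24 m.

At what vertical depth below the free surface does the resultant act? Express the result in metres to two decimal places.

γ = ρg = 1193 × 9.81 / 1000 = 11.70333 kN/m³.
The centroid lies 4r/(3π) = 0.466854 m above the diameter, so r − 4r/(3π) = 1.1 − 0.466854 = 0.633146 m below the topmost point, so the centroid depth is h_c = 1.24 + 0.633146 = 1.87315 m.
A = πr²/2 = π × 1.1²/2 = 1.90066 m².
Resultant F = γ·h_c·A = 11.70333 × 1.87315 × 1.90066 = 41.6664 kN.
I_c = (π/8 − 8/(9π))·r⁴ = 0.109757 × 1.1⁴ = 0.160695 m⁴.
Centre of pressure: y_p = y_c + I_c/(y_c·A) = 1.87315 + 0.160695/(1.87315 × 1.90066) = 1.87315 + 0.0451362 = 1.91829 m along the plane.

h_p = 1.92 m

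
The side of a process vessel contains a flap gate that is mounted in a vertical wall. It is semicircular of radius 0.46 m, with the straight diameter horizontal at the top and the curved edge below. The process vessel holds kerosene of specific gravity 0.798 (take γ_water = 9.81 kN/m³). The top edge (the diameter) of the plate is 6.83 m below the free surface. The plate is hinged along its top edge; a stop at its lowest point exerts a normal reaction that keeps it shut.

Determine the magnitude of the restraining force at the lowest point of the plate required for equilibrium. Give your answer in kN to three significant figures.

γ = 0.798 × 9.81 = 7.82838 kN/m³.
The centroid of a semicircle lies 4r/(3π) = 0.19523 m from the diameter, here below the top edge, so the centroid depth is h_c = 6.83 + 0.19523 = 7.02523 m.
A = πr²/2 = π × 0.46²/2 = 0.332381 m².
Resultant F = γ·h_c·A = 7.82838 × 7.02523 × 0.332381 = 18.2797 kN.
I_c = (π/8 − 8/(9π))·r⁴ = 0.109757 × 0.46⁴ = 0.00491432 m⁴.
Centre of pressure: y_p = y_c + I_c/(y_c·A) = 7.02523 + 0.00491432/(7.02523 × 0.332381) = 7.02523 + 0.00210459 = 7.02733 m along the plane.
The resultant acts 0.19523 + 0.00210459 = 0.197335 m (along the plate) below the hinge at the top edge, so the moment about the hinge is M = F × 0.197335 = 18.2797 × 0.197335 = 3.60722 kN·m.
A normal force at the bottom, 0.46 m from the hinge, must supply this moment: P = 3.60722/0.46 = 7.84178 kN.

P ≈ 7.84 kN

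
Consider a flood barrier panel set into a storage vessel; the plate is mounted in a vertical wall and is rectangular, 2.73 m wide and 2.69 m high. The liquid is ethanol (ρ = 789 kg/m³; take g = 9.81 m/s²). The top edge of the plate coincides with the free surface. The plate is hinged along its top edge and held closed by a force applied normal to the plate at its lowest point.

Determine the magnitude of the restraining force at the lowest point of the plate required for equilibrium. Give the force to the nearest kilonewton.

γ = ρg = 789 × 9.81 / 1000 = 7.74009 kN/m³.
The centroid lies 2.69/2 = 1.345 m below the top edge, so the centroid depth is h_c = 1.345 m.
A = 2.73 × 2.69 = 7.3437 m².
Resultant F = γ·h_c·A = 7.74009 × 1.345 × 7.3437 = 76.451 kN.
I_c = b·h³/12 = 2.73 × 2.69³/12 = 4.42831 m⁴.
Centre of pressure: y_p = y_c + I_c/(y_c·A) = 1.345 + 4.42831/(1.345 × 7.3437) = 1.345 + 0.448333 = 1.79333 m along the plane.
The resultant acts 1.345 + 0.448333 = 1.79333 m (along the plate) below the hinge at the top edge, so the moment about the hinge is M = F × 1.79333 = 76.451 × 1.79333 = 137.102 kN·m.
A normal force at the bottom, 2.69 m from the hinge, must supply this moment: P = 137.102/2.69 = 50.9673 kN.

P ≈ 51 kN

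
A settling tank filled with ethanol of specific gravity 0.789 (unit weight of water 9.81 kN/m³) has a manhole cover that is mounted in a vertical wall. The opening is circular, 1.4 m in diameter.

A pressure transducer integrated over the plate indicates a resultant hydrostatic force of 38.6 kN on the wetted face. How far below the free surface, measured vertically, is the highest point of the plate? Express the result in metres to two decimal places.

γ = 0.789 × 9.81 = 7.74009 kN/m³.
A = π(0.7)² = 1.53938 m².
From F = γ·h_c·A, the centroid depth is h_c = 38.6/(7.74009 × 1.53938) = 3.23963 m.
The centroid is at the centre, 0.7 m below the top of the plate, so the highest point sits at h_top = 3.23963 − 0.7 = 2.53963 m below the surface.

d_top ≈ 2.54 m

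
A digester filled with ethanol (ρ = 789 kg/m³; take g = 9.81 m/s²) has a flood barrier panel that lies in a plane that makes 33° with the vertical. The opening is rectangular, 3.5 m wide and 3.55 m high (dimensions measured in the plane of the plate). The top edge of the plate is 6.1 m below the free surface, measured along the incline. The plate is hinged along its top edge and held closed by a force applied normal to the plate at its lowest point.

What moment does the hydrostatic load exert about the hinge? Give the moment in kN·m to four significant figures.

γ = ρg = 789 × 9.81 / 1000 = 7.74009 kN/m³.
The plate makes 33° with the vertical, i.e. θ = 90° − 33° = 57° to the horizontal. Measuring y along the incline from the free-surface line, vertical depth h = y·sinθ with sinθ = 0.838671.
The centroid lies 3.55/2 = 1.775 m below the top edge, so y_c = 6.1 + 1.775 = 7.875 m and h_c = 7.875 × 0.838671 = 6.60453 m.
A = 3.5 × 3.55 = 12.425 m².
Resultant F = γ·h_c·A = 7.74009 × 6.60453 × 12.425 = 635.162 kN.
I_c = b·h³/12 = 3.5 × 3.55³/12 = 13.0488 m⁴.
Centre of pressure: y_p = y_c + I_c/(y_c·A) = 7.875 + 13.0488/(7.875 × 12.425) = 7.875 + 0.133359 = 8.00836 m along the plane.
The resultant acts 1.775 + 0.133359 = 1.90836 m (along the plate) below the hinge at the top edge, so the moment about the hinge is M = F × 1.90836 = 635.162 × 1.90836 = 1212.12 kN·m.

M ≈ 1212 kN·m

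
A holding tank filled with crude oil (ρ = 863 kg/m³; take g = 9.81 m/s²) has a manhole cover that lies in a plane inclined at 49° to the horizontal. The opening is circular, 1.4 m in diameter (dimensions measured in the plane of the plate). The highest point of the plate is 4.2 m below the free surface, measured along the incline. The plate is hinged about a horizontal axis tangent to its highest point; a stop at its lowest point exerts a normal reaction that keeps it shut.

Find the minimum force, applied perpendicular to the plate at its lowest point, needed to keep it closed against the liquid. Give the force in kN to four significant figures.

P ≈ 24.96 kN

γ = ρg = 863 × 9.81 / 1000 = 8.46603 kN/m³.
Let θ = 49° be the plate's angle to the horizontal; measure y along the incline from where the plane meets the free surface. Vertical depth h = y·sinθ with sinθ = 0.754710.
The centroid is at the centre, 0.7 m below the top of the plate, so y_c = 4.2 + 0.7 = 4.9 m and h_c = 4.9 × 0.754710 = 3.69808 m.
A = π(0.7)² = 1.53938 m².
Resultant F = γ·h_c·A = 8.46603 × 3.69808 × 1.53938 = 48.195 kN.
I_c = πr⁴/4 = π × 0.7⁴/4 = 0.188574 m⁴.
Centre of pressure: y_p = y_c + I_c/(y_c·A) = 4.9 + 0.188574/(4.9 × 1.53938) = 4.9 + 0.025 = 4.925 m along the plane.
The resultant acts 0.7 + 0.025 = 0.725 m (along the plate) below the hinge at the top edge, so the moment about the hinge is M = F × 0.725 = 48.195 × 0.725 = 34.9414 kN·m.
A normal force at the bottom, 1.4 m from the hinge, must supply this moment: P = 34.9414/1.4 = 24.9581 kN.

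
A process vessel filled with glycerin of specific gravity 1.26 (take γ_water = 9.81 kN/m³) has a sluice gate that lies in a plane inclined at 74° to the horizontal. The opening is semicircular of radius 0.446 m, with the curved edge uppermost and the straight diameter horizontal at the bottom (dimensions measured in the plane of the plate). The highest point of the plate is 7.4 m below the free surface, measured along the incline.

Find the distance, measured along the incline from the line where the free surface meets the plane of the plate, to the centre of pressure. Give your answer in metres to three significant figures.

y_p = 7.66 m

γ = 1.26 × 9.81 = 12.3606 kN/m³.
Let θ = 74° be the plate's angle to the horizontal; measure y along the incline from where the plane meets the free surface. Vertical depth h = y·sinθ with sinθ = 0.961262.
The centroid lies 4r/(3π) = 0.189288 m above the diameter, so r − 4r/(3π) = 0.446 − 0.189288 = 0.256712 m below the topmost point, so y_c = 7.4 + 0.256712 = 7.65671 m and h_c = 7.65671 × 0.961262 = 7.3601 m.
A = πr²/2 = π × 0.446²/2 = 0.312457 m².
Resultant F = γ·h_c·A = 12.3606 × 7.3601 × 0.312457 = 28.4259 kN.
I_c = (π/8 − 8/(9π))·r⁴ = 0.109757 × 0.446⁴ = 0.00434282 m⁴.
Centre of pressure: y_p = y_c + I_c/(y_c·A) = 7.65671 + 0.00434282/(7.65671 × 0.312457) = 7.65671 + 0.00181526 = 7.65853 m along the plane.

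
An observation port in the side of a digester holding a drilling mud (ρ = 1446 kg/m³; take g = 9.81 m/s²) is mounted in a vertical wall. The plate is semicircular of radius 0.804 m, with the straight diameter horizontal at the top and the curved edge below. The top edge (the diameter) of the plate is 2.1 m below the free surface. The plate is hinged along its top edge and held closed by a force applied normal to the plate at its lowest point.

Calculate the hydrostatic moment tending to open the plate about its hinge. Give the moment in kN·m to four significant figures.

γ = ρg = 1446 × 9.81 / 1000 = 14.18526 kN/m³.
The centroid of a semicircle lies 4r/(3π) = 0.341228 m from the diameter, here below the top edge, so the centroid depth is h_c = 2.1 + 0.341228 = 2.44123 m.
A = πr²/2 = π × 0.804²/2 = 1.01539 m².
Resultant F = γ·h_c·A = 14.18526 × 2.44123 × 1.01539 = 35.1624 kN.
I_c = (π/8 − 8/(9π))·r⁴ = 0.109757 × 0.804⁴ = 0.0458624 m⁴.
Centre of pressure: y_p = y_c + I_c/(y_c·A) = 2.44123 + 0.0458624/(2.44123 × 1.01539) = 2.44123 + 0.0185019 = 2.45973 m along the plane.
The resultant acts 0.341228 + 0.0185019 = 0.35973 m (along the plate) below the hinge at the top edge, so the moment about the hinge is M = F × 0.35973 = 35.1624 × 0.35973 = 12.649 kN·m.

M ≈ 12.65 kN·m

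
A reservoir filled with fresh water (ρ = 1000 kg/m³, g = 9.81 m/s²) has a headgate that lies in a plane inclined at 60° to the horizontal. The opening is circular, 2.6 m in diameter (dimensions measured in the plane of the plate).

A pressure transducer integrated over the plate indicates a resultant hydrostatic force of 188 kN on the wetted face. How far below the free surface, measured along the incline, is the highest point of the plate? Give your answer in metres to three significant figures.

y_top ≈ 2.87 m

γ = ρg = 1000 × 9.81 = 9810 N/m³ = 9.81 kN/m³.
A = π(1.3)² = 5.30929 m².
From F = γ·h_c·A, the centroid depth is h_c = 188/(9.81 × 5.30929) = 3.60954 m.
Let θ = 60° be the plate's angle to the horizontal; measure y along the incline from where the plane meets the free surface. Vertical depth h = y·sinθ with sinθ = 0.866025.
Along the incline, y_c = h_c/sinθ = 3.60954/0.866025 = 4.16794 m.
The centroid is at the centre, 1.3 m below the top of the plate, so the highest point sits at y_top = 4.16794 − 1.3 = 2.86794 m along the incline.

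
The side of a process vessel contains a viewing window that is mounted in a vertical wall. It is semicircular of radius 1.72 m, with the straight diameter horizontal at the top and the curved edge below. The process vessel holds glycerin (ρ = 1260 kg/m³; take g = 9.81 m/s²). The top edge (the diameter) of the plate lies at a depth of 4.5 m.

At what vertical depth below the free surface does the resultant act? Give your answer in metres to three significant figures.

h_p = 5.27 m

γ = ρg = 1260 × 9.81 / 1000 = 12.3606 kN/m³.
The centroid of a semicircle lies 4r/(3π) = 0.729991 m from the diameter, here below the top edge, so the centroid depth is h_c = 4.5 + 0.729991 = 5.22999 m.
A = πr²/2 = π × 1.72²/2 = 4.64704 m².
Resultant F = γ·h_c·A = 12.3606 × 5.22999 × 4.64704 = 300.412 kN.
I_c = (π/8 − 8/(9π))·r⁴ = 0.109757 × 1.72⁴ = 0.960608 m⁴.
Centre of pressure: y_p = y_c + I_c/(y_c·A) = 5.22999 + 0.960608/(5.22999 × 4.64704) = 5.22999 + 0.0395247 = 5.26951 m along the plane.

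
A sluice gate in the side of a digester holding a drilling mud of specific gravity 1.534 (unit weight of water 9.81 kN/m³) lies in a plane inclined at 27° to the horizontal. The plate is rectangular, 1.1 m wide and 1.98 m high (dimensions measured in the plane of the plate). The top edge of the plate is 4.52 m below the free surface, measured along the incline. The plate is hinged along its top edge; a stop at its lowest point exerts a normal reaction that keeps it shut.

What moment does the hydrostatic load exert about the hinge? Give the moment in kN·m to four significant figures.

M ≈ 86.03 kN·m

γ = 1.534 × 9.81 = 15.04854 kN/m³.
Let θ = 27° be the plate's angle to the horizontal; measure y along the incline from where the plane meets the free surface. Vertical depth h = y·sinθ with sinθ = 0.453990.
The centroid lies 1.98/2 = 0.99 m below the top edge, so y_c = 4.52 + 0.99 = 5.51 m and h_c = 5.51 × 0.453990 = 2.50148 m.
A = 1.1 × 1.98 = 2.178 m².
Resultant F = γ·h_c·A = 15.04854 × 2.50148 × 2.178 = 81.9878 kN.
I_c = b·h³/12 = 1.1 × 1.98³/12 = 0.711553 m⁴.
Centre of pressure: y_p = y_c + I_c/(y_c·A) = 5.51 + 0.711553/(5.51 × 2.178) = 5.51 + 0.0592922 = 5.56929 m along the plane.
The resultant acts 0.99 + 0.0592922 = 1.04929 m (along the plate) below the hinge at the top edge, so the moment about the hinge is M = F × 1.04929 = 81.9878 × 1.04929 = 86.029 kN·m.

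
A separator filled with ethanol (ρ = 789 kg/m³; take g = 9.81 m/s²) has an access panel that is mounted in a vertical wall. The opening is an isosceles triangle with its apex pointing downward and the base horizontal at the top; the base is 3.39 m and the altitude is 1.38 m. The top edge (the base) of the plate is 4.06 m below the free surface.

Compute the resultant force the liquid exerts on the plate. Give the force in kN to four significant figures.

γ = ρg = 789 × 9.81 / 1000 = 7.74009 kN/m³.
With the apex down, the centroid sits h/3 = 1.38/3 = 0.46 m below the base (the top edge), so the centroid depth is h_c = 4.06 + 0.46 = 4.52 m.
A = ½ × 3.39 × 1.38 = 2.3391 m².
Resultant F = γ·h_c·A = 7.74009 × 4.52 × 2.3391 = 81.8339 kN.

F ≈ 81.83 kN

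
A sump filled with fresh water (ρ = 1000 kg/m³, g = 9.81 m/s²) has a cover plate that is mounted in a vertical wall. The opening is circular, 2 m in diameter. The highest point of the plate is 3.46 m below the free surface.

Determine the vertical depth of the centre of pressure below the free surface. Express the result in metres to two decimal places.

h_p = 4.52 m

γ = ρg = 1000 × 9.81 = 9810 N/m³ = 9.81 kN/m³.
The centroid is at the centre, 1 m below the top of the plate, so the centroid depth is h_c = 3.46 + 1 = 4.46 m.
A = π(1)² = 3.14159 m².
Resultant F = γ·h_c·A = 9.81 × 4.46 × 3.14159 = 137.453 kN.
I_c = πr⁴/4 = π × 1⁴/4 = 0.785398 m⁴.
Centre of pressure: y_p = y_c + I_c/(y_c·A) = 4.46 + 0.785398/(4.46 × 3.14159) = 4.46 + 0.0560538 = 4.51605 m along the plane.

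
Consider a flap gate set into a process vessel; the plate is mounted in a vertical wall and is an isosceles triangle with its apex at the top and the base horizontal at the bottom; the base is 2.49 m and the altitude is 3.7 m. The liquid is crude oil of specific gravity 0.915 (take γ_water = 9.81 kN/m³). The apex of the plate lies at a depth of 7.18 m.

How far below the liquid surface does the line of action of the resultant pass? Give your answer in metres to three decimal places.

γ = 0.915 × 9.81 = 8.97615 kN/m³.
With the apex up, the centroid sits 2h/3 = 2 × 3.7/3 = 2.46667 m below the apex, so the centroid depth is h_c = 7.18 + 2.46667 = 9.64667 m.
A = ½ × 2.49 × 3.7 = 4.6065 m².
Resultant F = γ·h_c·A = 8.97615 × 9.64667 × 4.6065 = 398.877 kN.
I_c = b·h³/36 = 2.49 × 3.7³/36 = 3.5035 m⁴.
Centre of pressure: y_p = y_c + I_c/(y_c·A) = 9.64667 + 3.5035/(9.64667 × 4.6065) = 9.64667 + 0.0788413 = 9.72551 m along the plane.

h_p = 9.726 m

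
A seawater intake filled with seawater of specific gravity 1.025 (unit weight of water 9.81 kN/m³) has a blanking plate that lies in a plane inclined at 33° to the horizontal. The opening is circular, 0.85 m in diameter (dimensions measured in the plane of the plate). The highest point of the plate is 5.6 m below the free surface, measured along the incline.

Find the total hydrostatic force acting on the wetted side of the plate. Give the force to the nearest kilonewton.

γ = 1.025 × 9.81 = 10.05525 kN/m³.
Let θ = 33° be the plate's angle to the horizontal; measure y along the incline from where the plane meets the free surface. Vertical depth h = y·sinθ with sinθ = 0.544639.
The centroid is at the centre, 0.425 m below the top of the plate, so y_c = 5.6 + 0.425 = 6.025 m and h_c = 6.025 × 0.544639 = 3.28145 m.
A = π(0.425)² = 0.56745 m².
Resultant F = γ·h_c·A = 10.05525 × 3.28145 × 0.56745 = 18.7235 kN.

F ≈ 19 kN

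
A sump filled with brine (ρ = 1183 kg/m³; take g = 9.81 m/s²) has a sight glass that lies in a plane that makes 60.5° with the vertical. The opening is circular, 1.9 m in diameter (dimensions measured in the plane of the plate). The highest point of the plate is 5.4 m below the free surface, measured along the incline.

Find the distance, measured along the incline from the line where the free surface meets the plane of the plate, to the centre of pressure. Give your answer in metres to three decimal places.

y_p = 6.386 m

γ = ρg = 1183 × 9.81 / 1000 = 11.60523 kN/m³.
The plate makes 60.5° with the vertical, i.e. θ = 90° − 60.5° = 29.5° to the horizontal. Measuring y along the incline from the free-surface line, vertical depth h = y·sinθ with sinθ = 0.492424.
The centroid is at the centre, 0.95 m below the top of the plate, so y_c = 5.4 + 0.95 = 6.35 m and h_c = 6.35 × 0.492424 = 3.12689 m.
A = π(0.95)² = 2.83529 m².
Resultant F = γ·h_c·A = 11.60523 × 3.12689 × 2.83529 = 102.888 kN.
I_c = πr⁴/4 = π × 0.95⁴/4 = 0.639712 m⁴.
Centre of pressure: y_p = y_c + I_c/(y_c·A) = 6.35 + 0.639712/(6.35 × 2.83529) = 6.35 + 0.0355315 = 6.38553 m along the plane.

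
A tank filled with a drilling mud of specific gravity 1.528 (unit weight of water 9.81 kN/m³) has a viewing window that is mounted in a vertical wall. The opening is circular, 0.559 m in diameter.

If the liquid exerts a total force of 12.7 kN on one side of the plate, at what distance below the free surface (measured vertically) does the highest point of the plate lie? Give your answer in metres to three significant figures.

d_top ≈ 3.17 m

γ = 1.528 × 9.81 = 14.98968 kN/m³.
A = π(0.2795)² = 0.245422 m².
From F = γ·h_c·A, the centroid depth is h_c = 12.7/(14.98968 × 0.245422) = 3.45222 m.
The centroid is at the centre, 0.2795 m below the top of the plate, so the highest point sits at h_top = 3.45222 − 0.2795 = 3.17272 m below the surface.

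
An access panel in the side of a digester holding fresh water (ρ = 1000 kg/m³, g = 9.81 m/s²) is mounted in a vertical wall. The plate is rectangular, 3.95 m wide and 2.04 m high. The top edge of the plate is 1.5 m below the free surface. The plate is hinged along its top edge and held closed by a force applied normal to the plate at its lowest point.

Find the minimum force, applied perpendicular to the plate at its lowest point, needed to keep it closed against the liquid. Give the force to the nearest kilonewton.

γ = ρg = 1000 × 9.81 = 9810 N/m³ = 9.81 kN/m³.
The centroid lies 2.04/2 = 1.02 m below the top edge, so the centroid depth is h_c = 1.5 + 1.02 = 2.52 m.
A = 3.95 × 2.04 = 8.058 m².
Resultant F = γ·h_c·A = 9.81 × 2.52 × 8.058 = 199.203 kN.
I_c = b·h³/12 = 3.95 × 2.04³/12 = 2.79451 m⁴.
Centre of pressure: y_p = y_c + I_c/(y_c·A) = 2.52 + 2.79451/(2.52 × 8.058) = 2.52 + 0.137619 = 2.65762 m along the plane.
The resultant acts 1.02 + 0.137619 = 1.15762 m (along the plate) below the hinge at the top edge, so the moment about the hinge is M = F × 1.15762 = 199.203 × 1.15762 = 230.601 kN·m.
A normal force at the bottom, 2.04 m from the hinge, must supply this moment: P = 230.601/2.04 = 113.04 kN.

P ≈ 113 kN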